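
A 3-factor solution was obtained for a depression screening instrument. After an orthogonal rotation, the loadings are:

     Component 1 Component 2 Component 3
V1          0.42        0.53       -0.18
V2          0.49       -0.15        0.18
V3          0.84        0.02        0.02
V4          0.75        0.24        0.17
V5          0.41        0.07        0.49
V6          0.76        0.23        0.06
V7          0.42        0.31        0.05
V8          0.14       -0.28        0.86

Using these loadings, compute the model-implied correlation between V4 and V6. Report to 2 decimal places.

r̂ = Σ λ_i·λ_j across factors = (0.75)(0.76) + (0.24)(0.23) + (0.17)(0.06)
  = +0.5700 +0.0552 +0.0102 = 0.6354

0.64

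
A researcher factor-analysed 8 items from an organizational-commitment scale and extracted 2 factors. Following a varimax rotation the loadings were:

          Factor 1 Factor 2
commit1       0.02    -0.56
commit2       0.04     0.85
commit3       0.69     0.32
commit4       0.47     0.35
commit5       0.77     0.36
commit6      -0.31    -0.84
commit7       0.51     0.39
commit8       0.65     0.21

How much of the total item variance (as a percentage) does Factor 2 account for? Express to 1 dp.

SS loadings for Factor 2 = (-0.56)² + 0.85² + 0.32² + 0.35² + 0.36² + (-0.84)² + 0.39² + 0.21² = 2.2924
With 8 standardized items, total variance = 8. Proportion = 2.2924/8 = 0.2865 → 28.65%.

28.7%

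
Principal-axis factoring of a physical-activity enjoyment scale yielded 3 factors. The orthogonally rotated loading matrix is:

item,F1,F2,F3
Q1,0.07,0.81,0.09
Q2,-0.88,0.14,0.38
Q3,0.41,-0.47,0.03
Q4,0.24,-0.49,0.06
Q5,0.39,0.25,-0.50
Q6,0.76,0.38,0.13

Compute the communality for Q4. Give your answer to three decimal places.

0.301

h² = 0.24² + (-0.49)² + 0.06² = 0.0576 + 0.2401 + 0.0036 = 0.3013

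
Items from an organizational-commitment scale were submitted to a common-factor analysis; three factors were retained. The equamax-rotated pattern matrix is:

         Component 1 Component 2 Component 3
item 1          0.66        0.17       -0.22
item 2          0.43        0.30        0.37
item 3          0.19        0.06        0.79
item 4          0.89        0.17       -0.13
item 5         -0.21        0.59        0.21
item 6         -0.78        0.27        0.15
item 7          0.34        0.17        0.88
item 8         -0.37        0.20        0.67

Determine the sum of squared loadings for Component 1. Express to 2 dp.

2.35

SS loadings for Component 1 = 0.66² + 0.43² + 0.19² + 0.89² + (-0.21)² + (-0.78)² + 0.34² + (-0.37)² = 0.4356 + 0.1849 + 0.0361 + 0.7921 + 0.0441 + 0.6084 + 0.1156 + 0.1369 = 2.3537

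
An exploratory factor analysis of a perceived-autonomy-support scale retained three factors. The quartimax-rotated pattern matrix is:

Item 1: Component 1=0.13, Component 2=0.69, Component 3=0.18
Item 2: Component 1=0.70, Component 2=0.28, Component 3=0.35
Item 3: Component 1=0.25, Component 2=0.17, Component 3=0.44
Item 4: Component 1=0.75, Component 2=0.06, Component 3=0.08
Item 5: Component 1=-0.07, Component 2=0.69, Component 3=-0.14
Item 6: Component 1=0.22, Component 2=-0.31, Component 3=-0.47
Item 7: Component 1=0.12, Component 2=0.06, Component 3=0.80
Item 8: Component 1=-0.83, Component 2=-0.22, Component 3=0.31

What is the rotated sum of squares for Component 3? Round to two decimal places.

SS loadings for Component 3 = 0.18² + 0.35² + 0.44² + 0.08² + (-0.14)² + (-0.47)² + 0.80² + 0.31² = 0.0324 + 0.1225 + 0.1936 + 0.0064 + 0.0196 + 0.2209 + 0.6400 + 0.0961 = 1.3315

1.33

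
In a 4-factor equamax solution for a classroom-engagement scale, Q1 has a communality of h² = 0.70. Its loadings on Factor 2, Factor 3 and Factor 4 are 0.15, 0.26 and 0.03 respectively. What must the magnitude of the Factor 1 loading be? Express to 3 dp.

Under orthogonal rotation h² = Σλ², so λ_Factor 1² = h² − (0.0910) = 0.70 − 0.0910 = 0.6090.
|λ| = √0.6090 = 0.7804.

0.780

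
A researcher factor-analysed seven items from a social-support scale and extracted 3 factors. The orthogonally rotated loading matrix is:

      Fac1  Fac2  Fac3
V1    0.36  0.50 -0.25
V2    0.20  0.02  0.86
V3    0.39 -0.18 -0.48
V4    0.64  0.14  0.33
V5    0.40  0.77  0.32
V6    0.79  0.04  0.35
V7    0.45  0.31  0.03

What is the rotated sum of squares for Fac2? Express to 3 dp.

0.993

SS loadings for Fac2 = 0.50² + 0.02² + (-0.18)² + 0.14² + 0.77² + 0.04² + 0.31² = 0.2500 + 0.0004 + 0.0324 + 0.0196 + 0.5929 + 0.0016 + 0.0961 = 0.9930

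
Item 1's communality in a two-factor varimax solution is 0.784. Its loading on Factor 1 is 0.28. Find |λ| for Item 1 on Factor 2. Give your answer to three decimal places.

0.840

Under orthogonal rotation h² = Σλ², so λ_Factor 2² = h² − (0.0784) = 0.784 − 0.0784 = 0.7056.
|λ| = √0.7056 = 0.8400.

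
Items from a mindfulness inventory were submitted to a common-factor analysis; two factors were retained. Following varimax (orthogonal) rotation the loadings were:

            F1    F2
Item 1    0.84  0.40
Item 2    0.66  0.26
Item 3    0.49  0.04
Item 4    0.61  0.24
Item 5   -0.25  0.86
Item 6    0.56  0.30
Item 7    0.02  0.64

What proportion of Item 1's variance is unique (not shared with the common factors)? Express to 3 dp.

0.134

h² = 0.84² + 0.40² = 0.7056 + 0.1600 = 0.8656
Uniqueness u² = 1 − h² = 1 − 0.8656 = 0.1344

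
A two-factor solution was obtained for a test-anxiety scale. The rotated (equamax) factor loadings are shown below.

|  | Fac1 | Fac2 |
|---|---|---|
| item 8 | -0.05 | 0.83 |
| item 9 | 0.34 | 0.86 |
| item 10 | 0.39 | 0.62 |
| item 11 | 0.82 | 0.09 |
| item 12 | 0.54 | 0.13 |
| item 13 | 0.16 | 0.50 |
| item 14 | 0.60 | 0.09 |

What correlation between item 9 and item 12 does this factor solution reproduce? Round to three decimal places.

0.295

r̂ = Σ λ_i·λ_j across factors = (0.34)(0.54) + (0.86)(0.13)
  = +0.1836 +0.1118 = 0.2954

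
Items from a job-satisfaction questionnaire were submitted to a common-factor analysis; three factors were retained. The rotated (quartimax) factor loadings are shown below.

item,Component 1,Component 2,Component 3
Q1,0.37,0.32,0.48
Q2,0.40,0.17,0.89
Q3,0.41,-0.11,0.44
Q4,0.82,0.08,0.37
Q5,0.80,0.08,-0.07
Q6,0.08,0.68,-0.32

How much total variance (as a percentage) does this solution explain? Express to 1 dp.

64.4%

SS loadings by factor: 1.7838, 0.6186, 1.4603; total = 3.8627.
Total variance with 6 standardized items is 6, so the solution explains 3.8627/6 = 0.6438 = 64.38%.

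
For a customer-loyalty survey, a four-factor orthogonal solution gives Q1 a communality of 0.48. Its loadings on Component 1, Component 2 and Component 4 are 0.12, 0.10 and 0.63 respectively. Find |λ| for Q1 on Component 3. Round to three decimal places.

Under orthogonal rotation h² = Σλ², so λ_Component 3² = h² − (0.4213) = 0.48 − 0.4213 = 0.0587.
|λ| = √0.0587 = 0.2423.

0.242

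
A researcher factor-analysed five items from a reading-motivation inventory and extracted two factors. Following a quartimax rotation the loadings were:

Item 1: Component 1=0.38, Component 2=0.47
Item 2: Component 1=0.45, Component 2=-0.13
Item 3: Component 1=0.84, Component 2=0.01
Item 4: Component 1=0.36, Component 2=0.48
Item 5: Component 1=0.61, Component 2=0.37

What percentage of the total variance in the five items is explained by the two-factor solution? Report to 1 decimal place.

SS loadings by factor: 1.5542, 0.6052; total = 2.1594.
Total variance with 5 standardized items is 5, so the solution explains 2.1594/5 = 0.4319 = 43.19%.

43.2%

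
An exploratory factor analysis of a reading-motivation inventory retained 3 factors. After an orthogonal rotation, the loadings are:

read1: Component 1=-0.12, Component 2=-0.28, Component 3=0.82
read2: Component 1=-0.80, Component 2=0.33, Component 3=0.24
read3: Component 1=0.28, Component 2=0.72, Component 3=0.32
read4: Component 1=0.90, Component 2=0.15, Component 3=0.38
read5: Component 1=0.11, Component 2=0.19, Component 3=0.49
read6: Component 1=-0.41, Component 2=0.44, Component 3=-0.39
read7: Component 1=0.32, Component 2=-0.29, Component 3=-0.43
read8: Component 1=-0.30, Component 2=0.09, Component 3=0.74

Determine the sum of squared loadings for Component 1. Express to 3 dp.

SS loadings for Component 1 = (-0.12)² + (-0.80)² + 0.28² + 0.90² + 0.11² + (-0.41)² + 0.32² + (-0.30)² = 0.0144 + 0.6400 + 0.0784 + 0.8100 + 0.0121 + 0.1681 + 0.1024 + 0.0900 = 1.9154

1.915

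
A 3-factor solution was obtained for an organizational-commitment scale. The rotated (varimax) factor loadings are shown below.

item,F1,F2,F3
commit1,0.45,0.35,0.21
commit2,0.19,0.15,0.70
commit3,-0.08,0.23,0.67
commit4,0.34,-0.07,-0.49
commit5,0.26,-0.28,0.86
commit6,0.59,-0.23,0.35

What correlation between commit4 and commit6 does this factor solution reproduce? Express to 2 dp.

0.05

r̂ = Σ λ_i·λ_j across factors = (0.34)(0.59) + (-0.07)(-0.23) + (-0.49)(0.35)
  = +0.2006 +0.0161 -0.1715 = 0.0452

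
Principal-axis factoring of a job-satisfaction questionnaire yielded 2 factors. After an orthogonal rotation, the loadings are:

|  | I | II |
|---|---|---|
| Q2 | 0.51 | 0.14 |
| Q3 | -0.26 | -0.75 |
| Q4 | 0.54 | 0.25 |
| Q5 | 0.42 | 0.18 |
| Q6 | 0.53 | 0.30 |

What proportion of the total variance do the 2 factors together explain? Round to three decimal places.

SS loadings by factor: 1.0766, 0.7670; total = 1.8436.
Total variance with 5 standardized items is 5, so the solution explains 1.8436/5 = 0.3687.

0.369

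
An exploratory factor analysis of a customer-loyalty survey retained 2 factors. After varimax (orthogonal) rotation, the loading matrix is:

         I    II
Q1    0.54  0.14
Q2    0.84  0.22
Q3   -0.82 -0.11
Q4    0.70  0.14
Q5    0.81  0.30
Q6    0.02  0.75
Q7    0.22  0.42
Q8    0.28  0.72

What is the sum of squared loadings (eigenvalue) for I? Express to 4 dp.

2.9429

SS loadings for I = 0.54² + 0.84² + (-0.82)² + 0.70² + 0.81² + 0.02² + 0.22² + 0.28² = 0.2916 + 0.7056 + 0.6724 + 0.4900 + 0.6561 + 0.0004 + 0.0484 + 0.0784 = 2.9429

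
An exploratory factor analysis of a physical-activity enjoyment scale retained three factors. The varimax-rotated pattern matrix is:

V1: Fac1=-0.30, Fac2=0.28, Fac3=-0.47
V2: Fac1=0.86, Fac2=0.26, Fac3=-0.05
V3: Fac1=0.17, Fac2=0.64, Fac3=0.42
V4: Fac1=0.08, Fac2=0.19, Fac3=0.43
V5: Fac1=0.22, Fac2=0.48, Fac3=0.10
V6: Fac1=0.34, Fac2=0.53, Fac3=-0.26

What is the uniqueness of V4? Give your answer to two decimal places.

0.77

h² = 0.08² + 0.19² + 0.43² = 0.0064 + 0.0361 + 0.1849 = 0.2274
Uniqueness u² = 1 − h² = 1 − 0.2274 = 0.7726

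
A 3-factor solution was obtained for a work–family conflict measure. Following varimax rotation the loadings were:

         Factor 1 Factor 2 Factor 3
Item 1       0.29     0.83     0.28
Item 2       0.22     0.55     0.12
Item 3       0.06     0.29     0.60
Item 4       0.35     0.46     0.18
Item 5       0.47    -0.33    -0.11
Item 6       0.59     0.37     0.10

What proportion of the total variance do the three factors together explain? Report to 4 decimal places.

Communalities: 0.8514, 0.3653, 0.4477, 0.3665, 0.3419, 0.4950; Σh² = 2.8678.
Total variance with 6 standardized items is 6, so the solution explains 2.8678/6 = 0.4780.

0.4780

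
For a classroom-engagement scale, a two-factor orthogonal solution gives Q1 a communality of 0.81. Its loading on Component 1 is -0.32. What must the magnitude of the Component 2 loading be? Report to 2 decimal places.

0.84

Under orthogonal rotation h² = Σλ², so λ_Component 2² = h² − (0.1024) = 0.81 − 0.1024 = 0.7076.
|λ| = √0.7076 = 0.8412.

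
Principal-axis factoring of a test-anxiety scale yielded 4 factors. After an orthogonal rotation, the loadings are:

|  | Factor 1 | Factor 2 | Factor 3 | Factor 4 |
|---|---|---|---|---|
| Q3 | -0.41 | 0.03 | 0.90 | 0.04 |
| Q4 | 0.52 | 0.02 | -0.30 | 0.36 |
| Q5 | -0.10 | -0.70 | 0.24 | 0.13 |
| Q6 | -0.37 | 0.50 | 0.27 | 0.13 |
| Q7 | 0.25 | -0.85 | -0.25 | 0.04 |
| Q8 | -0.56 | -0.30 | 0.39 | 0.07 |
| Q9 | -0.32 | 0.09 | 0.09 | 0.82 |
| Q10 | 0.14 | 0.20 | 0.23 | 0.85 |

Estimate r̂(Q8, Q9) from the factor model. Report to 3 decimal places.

r̂ = Σ λ_i·λ_j across factors = (-0.56)(-0.32) + (-0.30)(0.09) + (0.39)(0.09) + (0.07)(0.82)
  = +0.1792 -0.0270 +0.0351 +0.0574 = 0.2447

0.245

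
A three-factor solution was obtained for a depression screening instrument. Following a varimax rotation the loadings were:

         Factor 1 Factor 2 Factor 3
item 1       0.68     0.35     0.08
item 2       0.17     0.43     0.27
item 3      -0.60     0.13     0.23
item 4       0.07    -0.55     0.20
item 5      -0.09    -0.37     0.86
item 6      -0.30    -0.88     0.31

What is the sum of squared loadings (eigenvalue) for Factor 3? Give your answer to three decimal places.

1.008

SS loadings for Factor 3 = 0.08² + 0.27² + 0.23² + 0.20² + 0.86² + 0.31² = 0.0064 + 0.0729 + 0.0529 + 0.0400 + 0.7396 + 0.0961 = 1.0079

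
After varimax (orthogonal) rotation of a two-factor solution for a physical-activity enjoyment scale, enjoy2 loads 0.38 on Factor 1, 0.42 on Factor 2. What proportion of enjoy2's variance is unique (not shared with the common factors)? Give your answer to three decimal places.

0.679

h² = 0.38² + 0.42² = 0.1444 + 0.1764 = 0.3208
Uniqueness u² = 1 − h² = 1 − 0.3208 = 0.6792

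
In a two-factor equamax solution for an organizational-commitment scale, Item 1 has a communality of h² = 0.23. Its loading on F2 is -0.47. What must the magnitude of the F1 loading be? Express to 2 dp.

Under orthogonal rotation h² = Σλ², so λ_F1² = h² − (0.2209) = 0.23 − 0.2209 = 0.0091.
|λ| = √0.0091 = 0.0954.

0.10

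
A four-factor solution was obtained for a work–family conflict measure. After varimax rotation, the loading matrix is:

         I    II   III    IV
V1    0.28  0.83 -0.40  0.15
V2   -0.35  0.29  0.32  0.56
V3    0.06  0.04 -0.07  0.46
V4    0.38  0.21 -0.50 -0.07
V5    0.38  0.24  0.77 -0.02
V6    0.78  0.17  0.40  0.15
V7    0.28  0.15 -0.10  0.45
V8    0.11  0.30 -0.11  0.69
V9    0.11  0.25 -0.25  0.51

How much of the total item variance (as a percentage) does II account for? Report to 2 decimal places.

SS loadings for II = 0.83² + 0.29² + 0.04² + 0.21² + 0.24² + 0.17² + 0.15² + 0.30² + 0.25² = 1.0802
With 9 standardized items, total variance = 9. Proportion = 1.0802/9 = 0.1200 → 12.00%.

12.00%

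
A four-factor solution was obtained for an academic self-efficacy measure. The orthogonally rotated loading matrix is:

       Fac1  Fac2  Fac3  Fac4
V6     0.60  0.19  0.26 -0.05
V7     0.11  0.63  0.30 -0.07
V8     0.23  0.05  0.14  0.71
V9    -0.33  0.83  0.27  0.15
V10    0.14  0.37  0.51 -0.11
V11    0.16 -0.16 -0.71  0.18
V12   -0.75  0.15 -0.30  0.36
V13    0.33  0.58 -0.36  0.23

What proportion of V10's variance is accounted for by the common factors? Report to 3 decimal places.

0.429

h² = 0.14² + 0.37² + 0.51² + (-0.11)² = 0.0196 + 0.1369 + 0.2601 + 0.0121 = 0.4287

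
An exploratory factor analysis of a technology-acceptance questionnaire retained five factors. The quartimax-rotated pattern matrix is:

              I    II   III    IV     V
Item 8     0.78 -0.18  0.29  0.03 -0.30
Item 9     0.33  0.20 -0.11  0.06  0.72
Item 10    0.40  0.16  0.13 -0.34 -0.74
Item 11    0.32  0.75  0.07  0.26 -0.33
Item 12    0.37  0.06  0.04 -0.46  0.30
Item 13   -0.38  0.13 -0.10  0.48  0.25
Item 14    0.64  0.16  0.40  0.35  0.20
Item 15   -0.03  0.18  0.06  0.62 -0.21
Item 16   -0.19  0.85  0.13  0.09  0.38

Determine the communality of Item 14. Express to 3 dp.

h² = 0.64² + 0.16² + 0.40² + 0.35² + 0.20² = 0.4096 + 0.0256 + 0.1600 + 0.1225 + 0.0400 = 0.7577

0.758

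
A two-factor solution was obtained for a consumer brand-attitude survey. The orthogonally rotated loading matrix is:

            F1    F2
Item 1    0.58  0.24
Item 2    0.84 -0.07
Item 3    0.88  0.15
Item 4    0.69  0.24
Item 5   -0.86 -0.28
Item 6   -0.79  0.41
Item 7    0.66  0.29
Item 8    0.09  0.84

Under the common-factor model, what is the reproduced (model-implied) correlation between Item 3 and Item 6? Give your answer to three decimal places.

r̂ = Σ λ_i·λ_j across factors = (0.88)(-0.79) + (0.15)(0.41)
  = -0.6952 +0.0615 = -0.6337

-0.634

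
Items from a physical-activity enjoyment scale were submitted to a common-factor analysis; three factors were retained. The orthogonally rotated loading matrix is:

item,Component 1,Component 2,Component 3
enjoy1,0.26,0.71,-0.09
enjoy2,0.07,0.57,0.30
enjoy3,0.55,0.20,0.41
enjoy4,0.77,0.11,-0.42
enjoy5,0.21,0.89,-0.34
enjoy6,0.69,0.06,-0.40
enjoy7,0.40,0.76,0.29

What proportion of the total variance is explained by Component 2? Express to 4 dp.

0.3221

SS loadings for Component 2 = 0.71² + 0.57² + 0.20² + 0.11² + 0.89² + 0.06² + 0.76² = 2.2544
Proportion of variance = 2.2544 / 7 = 0.3221.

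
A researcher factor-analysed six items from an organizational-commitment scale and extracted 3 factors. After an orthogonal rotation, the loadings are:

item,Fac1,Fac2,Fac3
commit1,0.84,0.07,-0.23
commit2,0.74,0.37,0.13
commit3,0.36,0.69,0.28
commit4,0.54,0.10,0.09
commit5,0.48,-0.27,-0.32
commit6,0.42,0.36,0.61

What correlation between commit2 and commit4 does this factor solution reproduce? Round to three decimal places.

0.448

r̂ = Σ λ_i·λ_j across factors = (0.74)(0.54) + (0.37)(0.10) + (0.13)(0.09)
  = +0.3996 +0.0370 +0.0117 = 0.4483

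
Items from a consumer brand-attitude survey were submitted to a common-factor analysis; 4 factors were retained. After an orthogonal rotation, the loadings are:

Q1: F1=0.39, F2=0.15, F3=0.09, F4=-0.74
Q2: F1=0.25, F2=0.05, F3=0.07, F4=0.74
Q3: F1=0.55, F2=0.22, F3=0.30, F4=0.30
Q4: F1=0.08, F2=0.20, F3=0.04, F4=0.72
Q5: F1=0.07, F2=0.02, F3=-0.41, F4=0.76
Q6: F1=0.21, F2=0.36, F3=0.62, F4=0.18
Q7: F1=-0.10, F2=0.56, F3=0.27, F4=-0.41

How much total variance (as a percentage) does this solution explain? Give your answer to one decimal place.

62.2%

SS loadings by factor: 0.5825, 0.5570, 0.7300, 2.4817; total = 4.3512.
Total variance with 7 standardized items is 7, so the solution explains 4.3512/7 = 0.6216 = 62.16%.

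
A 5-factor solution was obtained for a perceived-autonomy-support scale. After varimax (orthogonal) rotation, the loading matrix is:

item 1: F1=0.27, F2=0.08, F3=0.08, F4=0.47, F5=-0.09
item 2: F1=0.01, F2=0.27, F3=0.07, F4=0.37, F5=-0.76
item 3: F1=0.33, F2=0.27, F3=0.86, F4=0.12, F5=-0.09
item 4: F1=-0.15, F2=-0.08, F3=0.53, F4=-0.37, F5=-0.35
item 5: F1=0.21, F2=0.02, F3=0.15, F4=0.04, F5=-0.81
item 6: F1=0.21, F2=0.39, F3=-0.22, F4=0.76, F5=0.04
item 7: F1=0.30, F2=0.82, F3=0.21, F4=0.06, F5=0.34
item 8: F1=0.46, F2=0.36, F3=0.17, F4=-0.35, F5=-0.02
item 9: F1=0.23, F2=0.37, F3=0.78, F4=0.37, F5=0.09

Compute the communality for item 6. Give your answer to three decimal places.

0.824

h² = 0.21² + 0.39² + (-0.22)² + 0.76² + 0.04² = 0.0441 + 0.1521 + 0.0484 + 0.5776 + 0.0016 = 0.8238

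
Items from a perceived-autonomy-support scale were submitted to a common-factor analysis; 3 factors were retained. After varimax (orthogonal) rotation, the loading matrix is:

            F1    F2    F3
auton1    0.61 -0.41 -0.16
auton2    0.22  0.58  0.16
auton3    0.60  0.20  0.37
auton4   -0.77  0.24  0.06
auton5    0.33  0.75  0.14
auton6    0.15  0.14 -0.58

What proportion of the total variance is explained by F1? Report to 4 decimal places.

SS loadings for F1 = 0.61² + 0.22² + 0.60² + (-0.77)² + 0.33² + 0.15² = 1.5048
Proportion of variance = 1.5048 / 6 = 0.2508.

0.2508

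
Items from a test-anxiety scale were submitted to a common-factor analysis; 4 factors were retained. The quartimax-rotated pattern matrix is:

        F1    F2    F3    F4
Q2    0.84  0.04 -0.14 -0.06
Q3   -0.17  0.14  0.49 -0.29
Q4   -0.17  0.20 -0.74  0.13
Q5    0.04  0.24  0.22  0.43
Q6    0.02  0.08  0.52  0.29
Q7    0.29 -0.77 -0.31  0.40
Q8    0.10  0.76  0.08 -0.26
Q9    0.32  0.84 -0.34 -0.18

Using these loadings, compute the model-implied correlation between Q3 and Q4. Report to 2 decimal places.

r̂ = Σ λ_i·λ_j across factors = (-0.17)(-0.17) + (0.14)(0.20) + (0.49)(-0.74) + (-0.29)(0.13)
  = +0.0289 +0.0280 -0.3626 -0.0377 = -0.3434

-0.34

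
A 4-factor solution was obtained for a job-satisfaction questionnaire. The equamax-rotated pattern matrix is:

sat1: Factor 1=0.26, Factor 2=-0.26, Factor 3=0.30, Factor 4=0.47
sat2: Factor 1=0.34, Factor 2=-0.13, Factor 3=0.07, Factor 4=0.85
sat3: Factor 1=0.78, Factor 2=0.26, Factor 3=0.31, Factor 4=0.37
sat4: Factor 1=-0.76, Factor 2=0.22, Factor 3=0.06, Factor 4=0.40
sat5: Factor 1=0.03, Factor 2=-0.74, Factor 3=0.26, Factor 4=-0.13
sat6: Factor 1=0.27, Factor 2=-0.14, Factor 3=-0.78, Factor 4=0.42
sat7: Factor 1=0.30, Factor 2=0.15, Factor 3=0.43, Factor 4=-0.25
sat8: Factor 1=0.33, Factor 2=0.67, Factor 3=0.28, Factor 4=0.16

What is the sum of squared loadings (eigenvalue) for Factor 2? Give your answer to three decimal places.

1.239

SS loadings for Factor 2 = (-0.26)² + (-0.13)² + 0.26² + 0.22² + (-0.74)² + (-0.14)² + 0.15² + 0.67² = 0.0676 + 0.0169 + 0.0676 + 0.0484 + 0.5476 + 0.0196 + 0.0225 + 0.4489 = 1.2391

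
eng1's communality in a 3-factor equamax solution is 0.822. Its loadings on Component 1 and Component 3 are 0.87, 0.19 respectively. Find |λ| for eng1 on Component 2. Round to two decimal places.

0.17

Under orthogonal rotation h² = Σλ², so λ_Component 2² = h² − (0.7930) = 0.822 − 0.7930 = 0.0290.
|λ| = √0.0290 = 0.1703.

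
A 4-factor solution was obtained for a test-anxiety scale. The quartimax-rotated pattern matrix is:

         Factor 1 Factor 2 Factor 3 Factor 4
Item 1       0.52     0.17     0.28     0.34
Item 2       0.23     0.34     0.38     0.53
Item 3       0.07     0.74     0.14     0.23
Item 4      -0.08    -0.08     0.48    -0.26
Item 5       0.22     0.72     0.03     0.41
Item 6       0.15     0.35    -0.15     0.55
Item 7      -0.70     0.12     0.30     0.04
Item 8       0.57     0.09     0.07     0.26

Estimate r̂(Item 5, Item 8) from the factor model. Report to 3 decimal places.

0.299

r̂ = Σ λ_i·λ_j across factors = (0.22)(0.57) + (0.72)(0.09) + (0.03)(0.07) + (0.41)(0.26)
  = +0.1254 +0.0648 +0.0021 +0.1066 = 0.2989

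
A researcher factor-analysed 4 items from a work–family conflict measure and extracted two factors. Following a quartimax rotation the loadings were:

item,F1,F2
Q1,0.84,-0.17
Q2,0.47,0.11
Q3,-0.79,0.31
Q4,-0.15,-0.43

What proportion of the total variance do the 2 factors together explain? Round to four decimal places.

0.4738

SS loadings by factor: 1.5731, 0.3220; total = 1.8951.
Total variance with 4 standardized items is 4, so the solution explains 1.8951/4 = 0.4738.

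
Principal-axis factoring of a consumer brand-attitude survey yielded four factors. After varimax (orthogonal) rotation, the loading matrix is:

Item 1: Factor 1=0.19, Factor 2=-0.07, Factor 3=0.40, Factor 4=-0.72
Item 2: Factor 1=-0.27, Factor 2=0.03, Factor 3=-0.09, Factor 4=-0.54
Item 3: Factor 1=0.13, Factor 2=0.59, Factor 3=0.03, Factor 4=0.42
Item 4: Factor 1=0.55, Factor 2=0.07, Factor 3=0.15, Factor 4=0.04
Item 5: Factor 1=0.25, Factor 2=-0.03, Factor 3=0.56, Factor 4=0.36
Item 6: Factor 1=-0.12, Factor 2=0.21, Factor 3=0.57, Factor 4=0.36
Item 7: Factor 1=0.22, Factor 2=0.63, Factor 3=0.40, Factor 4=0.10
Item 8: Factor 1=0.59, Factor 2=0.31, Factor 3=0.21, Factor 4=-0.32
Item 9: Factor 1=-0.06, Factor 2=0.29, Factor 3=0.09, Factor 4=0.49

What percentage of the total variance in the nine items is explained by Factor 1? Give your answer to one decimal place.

SS loadings for Factor 1 = 0.19² + (-0.27)² + 0.13² + 0.55² + 0.25² + (-0.12)² + 0.22² + 0.59² + (-0.06)² = 0.9054
With 9 standardized items, total variance = 9. Proportion = 0.9054/9 = 0.1006 → 10.06%.

10.1%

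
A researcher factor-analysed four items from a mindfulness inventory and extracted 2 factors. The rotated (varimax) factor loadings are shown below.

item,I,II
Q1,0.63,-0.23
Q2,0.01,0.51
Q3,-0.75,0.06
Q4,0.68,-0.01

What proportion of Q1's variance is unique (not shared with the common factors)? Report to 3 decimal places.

0.550

h² = 0.63² + (-0.23)² = 0.3969 + 0.0529 = 0.4498
Uniqueness u² = 1 − h² = 1 − 0.4498 = 0.5502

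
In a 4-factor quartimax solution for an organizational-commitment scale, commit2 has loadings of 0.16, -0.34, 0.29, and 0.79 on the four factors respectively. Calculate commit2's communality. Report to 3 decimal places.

h² = 0.16² + (-0.34)² + 0.29² + 0.79² = 0.0256 + 0.1156 + 0.0841 + 0.6241 = 0.8494

0.849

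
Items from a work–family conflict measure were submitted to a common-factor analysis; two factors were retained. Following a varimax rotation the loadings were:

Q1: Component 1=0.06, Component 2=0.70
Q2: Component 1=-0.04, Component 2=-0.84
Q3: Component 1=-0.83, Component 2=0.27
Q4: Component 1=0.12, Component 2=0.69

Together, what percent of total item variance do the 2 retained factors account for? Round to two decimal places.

61.33%

Communalities: 0.4936, 0.7072, 0.7618, 0.4905; Σh² = 2.4531.
Total variance with 4 standardized items is 4, so the solution explains 2.4531/4 = 0.6133 = 61.33%.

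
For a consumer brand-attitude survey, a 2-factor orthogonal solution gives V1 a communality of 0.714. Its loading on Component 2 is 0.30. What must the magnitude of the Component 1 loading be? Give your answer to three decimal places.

0.790

Under orthogonal rotation h² = Σλ², so λ_Component 1² = h² − (0.0900) = 0.714 − 0.0900 = 0.6240.
|λ| = √0.6240 = 0.7899.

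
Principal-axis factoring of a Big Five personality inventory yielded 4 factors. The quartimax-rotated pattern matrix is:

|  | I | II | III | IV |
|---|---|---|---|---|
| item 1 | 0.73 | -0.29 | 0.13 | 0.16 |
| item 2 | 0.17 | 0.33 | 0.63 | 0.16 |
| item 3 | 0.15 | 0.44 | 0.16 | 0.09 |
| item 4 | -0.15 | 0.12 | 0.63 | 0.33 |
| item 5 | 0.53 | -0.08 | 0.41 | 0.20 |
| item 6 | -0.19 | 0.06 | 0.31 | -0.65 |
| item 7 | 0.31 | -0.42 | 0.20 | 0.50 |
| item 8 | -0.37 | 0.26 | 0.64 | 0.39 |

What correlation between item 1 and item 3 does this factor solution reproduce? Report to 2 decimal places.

0.02

r̂ = Σ λ_i·λ_j across factors = (0.73)(0.15) + (-0.29)(0.44) + (0.13)(0.16) + (0.16)(0.09)
  = +0.1095 -0.1276 +0.0208 +0.0144 = 0.0171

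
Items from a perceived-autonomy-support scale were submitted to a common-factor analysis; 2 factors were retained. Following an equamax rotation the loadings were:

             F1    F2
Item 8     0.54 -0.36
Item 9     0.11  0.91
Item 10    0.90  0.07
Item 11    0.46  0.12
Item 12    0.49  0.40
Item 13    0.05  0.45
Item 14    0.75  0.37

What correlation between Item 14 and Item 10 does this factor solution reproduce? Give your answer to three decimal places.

r̂ = Σ λ_i·λ_j across factors = (0.75)(0.90) + (0.37)(0.07)
  = +0.6750 +0.0259 = 0.7009

0.701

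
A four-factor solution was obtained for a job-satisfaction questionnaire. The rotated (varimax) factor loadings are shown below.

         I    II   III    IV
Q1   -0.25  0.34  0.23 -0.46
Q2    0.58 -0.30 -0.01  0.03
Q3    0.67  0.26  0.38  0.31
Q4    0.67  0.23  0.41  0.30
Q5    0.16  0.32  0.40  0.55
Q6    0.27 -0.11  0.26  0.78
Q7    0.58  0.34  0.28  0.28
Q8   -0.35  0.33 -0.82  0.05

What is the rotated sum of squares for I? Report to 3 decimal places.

SS loadings for I = (-0.25)² + 0.58² + 0.67² + 0.67² + 0.16² + 0.27² + 0.58² + (-0.35)² = 0.0625 + 0.3364 + 0.4489 + 0.4489 + 0.0256 + 0.0729 + 0.3364 + 0.1225 = 1.8541

1.854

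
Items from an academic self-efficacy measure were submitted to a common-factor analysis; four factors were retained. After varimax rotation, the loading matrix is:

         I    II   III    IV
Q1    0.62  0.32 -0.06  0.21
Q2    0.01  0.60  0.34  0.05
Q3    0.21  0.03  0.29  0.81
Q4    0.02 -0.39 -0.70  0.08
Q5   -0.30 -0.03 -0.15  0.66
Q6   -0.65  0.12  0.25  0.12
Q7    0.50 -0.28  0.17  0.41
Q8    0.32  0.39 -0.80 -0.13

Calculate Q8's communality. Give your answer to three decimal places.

h² = 0.32² + 0.39² + (-0.80)² + (-0.13)² = 0.1024 + 0.1521 + 0.6400 + 0.0169 = 0.9114

0.911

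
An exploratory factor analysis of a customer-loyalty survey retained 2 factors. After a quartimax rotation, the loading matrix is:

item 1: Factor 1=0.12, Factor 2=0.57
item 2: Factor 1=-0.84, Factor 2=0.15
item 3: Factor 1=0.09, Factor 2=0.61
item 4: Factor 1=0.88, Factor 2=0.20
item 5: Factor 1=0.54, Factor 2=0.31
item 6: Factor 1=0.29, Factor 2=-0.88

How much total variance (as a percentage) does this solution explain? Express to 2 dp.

58.47%

SS loadings by factor: 1.8782, 1.6300; total = 3.5082.
Total variance with 6 standardized items is 6, so the solution explains 3.5082/6 = 0.5847 = 58.47%.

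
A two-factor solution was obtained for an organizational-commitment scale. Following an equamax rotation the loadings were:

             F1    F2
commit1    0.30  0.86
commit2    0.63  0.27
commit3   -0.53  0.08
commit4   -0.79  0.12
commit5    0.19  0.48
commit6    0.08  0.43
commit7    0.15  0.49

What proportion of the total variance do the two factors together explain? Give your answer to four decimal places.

0.4208

SS loadings by factor: 1.4569, 1.4887; total = 2.9456.
Total variance with 7 standardized items is 7, so the solution explains 2.9456/7 = 0.4208.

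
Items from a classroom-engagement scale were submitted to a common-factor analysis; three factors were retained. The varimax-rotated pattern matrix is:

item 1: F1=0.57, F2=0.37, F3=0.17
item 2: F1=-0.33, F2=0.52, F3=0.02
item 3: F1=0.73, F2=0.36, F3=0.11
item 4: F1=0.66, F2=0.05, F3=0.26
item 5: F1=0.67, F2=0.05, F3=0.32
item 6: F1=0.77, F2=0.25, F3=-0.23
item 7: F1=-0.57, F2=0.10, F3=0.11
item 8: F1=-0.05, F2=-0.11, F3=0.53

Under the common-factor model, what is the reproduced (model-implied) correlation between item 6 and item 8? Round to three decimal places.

-0.188

r̂ = Σ λ_i·λ_j across factors = (0.77)(-0.05) + (0.25)(-0.11) + (-0.23)(0.53)
  = -0.0385 -0.0275 -0.1219 = -0.1879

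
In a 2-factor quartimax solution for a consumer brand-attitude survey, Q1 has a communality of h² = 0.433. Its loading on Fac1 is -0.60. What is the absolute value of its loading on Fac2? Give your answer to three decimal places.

0.270

Under orthogonal rotation h² = Σλ², so λ_Fac2² = h² − (0.3600) = 0.433 − 0.3600 = 0.0730.
|λ| = √0.0730 = 0.2702.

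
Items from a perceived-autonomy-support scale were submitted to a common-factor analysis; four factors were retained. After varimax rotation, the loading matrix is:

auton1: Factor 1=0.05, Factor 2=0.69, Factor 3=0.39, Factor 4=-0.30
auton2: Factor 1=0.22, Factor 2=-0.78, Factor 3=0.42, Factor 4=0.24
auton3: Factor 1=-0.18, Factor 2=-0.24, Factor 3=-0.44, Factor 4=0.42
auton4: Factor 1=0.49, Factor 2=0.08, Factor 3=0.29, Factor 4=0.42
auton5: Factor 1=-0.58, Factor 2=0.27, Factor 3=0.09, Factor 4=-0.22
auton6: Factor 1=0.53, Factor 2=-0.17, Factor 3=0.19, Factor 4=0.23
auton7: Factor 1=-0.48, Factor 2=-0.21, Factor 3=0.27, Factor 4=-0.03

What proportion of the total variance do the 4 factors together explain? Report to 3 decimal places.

SS loadings by factor: 1.1711, 1.2944, 0.7233, 0.6026; total = 3.7914.
Total variance with 7 standardized items is 7, so the solution explains 3.7914/7 = 0.5416.

0.542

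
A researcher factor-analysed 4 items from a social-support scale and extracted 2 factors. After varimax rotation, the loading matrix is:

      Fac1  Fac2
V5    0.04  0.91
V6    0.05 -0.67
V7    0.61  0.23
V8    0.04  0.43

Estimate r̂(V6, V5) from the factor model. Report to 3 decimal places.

r̂ = Σ λ_i·λ_j across factors = (0.05)(0.04) + (-0.67)(0.91)
  = +0.0020 -0.6097 = -0.6077

-0.608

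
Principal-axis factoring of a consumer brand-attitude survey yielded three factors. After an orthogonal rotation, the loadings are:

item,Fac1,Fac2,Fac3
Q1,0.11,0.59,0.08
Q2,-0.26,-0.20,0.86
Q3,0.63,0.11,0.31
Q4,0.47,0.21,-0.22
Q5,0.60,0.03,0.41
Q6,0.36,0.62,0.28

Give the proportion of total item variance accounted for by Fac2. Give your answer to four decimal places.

SS loadings for Fac2 = 0.59² + (-0.20)² + 0.11² + 0.21² + 0.03² + 0.62² = 0.8296
Proportion of variance = 0.8296 / 6 = 0.1383.

0.1383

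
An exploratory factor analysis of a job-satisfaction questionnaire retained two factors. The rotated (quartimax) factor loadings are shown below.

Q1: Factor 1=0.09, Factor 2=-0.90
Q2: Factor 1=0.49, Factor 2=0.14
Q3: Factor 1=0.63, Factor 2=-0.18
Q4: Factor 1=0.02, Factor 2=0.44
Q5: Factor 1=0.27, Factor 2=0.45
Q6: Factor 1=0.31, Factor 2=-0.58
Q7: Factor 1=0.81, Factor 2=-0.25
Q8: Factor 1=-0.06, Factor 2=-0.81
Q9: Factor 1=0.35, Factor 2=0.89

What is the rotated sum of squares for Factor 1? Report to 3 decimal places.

1.597

SS loadings for Factor 1 = 0.09² + 0.49² + 0.63² + 0.02² + 0.27² + 0.31² + 0.81² + (-0.06)² + 0.35² = 0.0081 + 0.2401 + 0.3969 + 0.0004 + 0.0729 + 0.0961 + 0.6561 + 0.0036 + 0.1225 = 1.5967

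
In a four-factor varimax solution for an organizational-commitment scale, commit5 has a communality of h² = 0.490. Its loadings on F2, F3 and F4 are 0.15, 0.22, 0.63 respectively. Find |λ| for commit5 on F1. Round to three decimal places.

0.149

Under orthogonal rotation h² = Σλ², so λ_F1² = h² − (0.4678) = 0.490 − 0.4678 = 0.0222.
|λ| = √0.0222 = 0.1490.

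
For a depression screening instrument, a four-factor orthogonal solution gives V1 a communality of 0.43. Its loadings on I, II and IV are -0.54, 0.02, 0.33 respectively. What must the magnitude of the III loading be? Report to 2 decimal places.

Under orthogonal rotation h² = Σλ², so λ_III² = h² − (0.4009) = 0.43 − 0.4009 = 0.0291.
|λ| = √0.0291 = 0.1706.

0.17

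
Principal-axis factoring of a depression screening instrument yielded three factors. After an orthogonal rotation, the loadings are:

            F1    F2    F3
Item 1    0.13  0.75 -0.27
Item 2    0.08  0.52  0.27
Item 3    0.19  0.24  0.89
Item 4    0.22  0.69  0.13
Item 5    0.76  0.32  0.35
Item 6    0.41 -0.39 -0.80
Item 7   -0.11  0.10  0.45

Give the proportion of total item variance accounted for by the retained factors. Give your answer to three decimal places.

SS loadings by factor: 0.8656, 1.6311, 1.9198; total = 4.4165.
Total variance with 7 standardized items is 7, so the solution explains 4.4165/7 = 0.6309.

0.631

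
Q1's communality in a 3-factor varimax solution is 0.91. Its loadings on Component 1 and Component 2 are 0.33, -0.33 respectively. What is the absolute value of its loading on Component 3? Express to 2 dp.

0.83

Under orthogonal rotation h² = Σλ², so λ_Component 3² = h² − (0.2178) = 0.91 − 0.2178 = 0.6922.
|λ| = √0.6922 = 0.8320.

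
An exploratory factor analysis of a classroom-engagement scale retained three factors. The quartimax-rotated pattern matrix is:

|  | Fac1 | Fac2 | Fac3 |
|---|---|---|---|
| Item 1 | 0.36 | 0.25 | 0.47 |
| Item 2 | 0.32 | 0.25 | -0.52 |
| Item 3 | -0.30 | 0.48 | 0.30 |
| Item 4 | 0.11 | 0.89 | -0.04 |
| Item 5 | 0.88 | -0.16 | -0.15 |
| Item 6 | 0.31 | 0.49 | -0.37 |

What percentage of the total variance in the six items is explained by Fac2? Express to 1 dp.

23.6%

SS loadings for Fac2 = 0.25² + 0.25² + 0.48² + 0.89² + (-0.16)² + 0.49² = 1.4132
With 6 standardized items, total variance = 6. Proportion = 1.4132/6 = 0.2355 → 23.55%.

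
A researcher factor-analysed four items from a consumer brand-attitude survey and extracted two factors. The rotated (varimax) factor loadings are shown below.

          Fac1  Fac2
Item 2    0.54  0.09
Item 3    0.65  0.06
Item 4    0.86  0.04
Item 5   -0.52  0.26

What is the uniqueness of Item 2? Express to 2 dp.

h² = 0.54² + 0.09² = 0.2916 + 0.0081 = 0.2997
Uniqueness u² = 1 − h² = 1 − 0.2997 = 0.7003

0.70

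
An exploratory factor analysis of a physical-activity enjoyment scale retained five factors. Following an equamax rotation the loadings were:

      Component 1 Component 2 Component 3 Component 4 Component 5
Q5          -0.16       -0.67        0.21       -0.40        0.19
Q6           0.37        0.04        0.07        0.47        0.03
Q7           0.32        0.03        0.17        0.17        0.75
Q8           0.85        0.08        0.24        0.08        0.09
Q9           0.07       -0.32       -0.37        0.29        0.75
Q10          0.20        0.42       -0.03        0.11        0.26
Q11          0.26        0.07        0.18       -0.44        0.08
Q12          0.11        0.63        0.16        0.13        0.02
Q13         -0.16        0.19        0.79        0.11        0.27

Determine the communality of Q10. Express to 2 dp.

h² = 0.20² + 0.42² + (-0.03)² + 0.11² + 0.26² = 0.0400 + 0.1764 + 0.0009 + 0.0121 + 0.0676 = 0.2970

0.30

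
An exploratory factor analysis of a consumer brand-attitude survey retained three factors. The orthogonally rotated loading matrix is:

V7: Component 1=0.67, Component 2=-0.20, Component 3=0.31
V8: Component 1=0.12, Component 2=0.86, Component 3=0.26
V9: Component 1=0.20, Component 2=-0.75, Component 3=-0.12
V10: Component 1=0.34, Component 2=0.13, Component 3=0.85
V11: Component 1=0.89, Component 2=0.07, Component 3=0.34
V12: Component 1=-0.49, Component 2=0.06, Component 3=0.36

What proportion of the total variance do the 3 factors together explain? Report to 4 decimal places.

SS loadings by factor: 1.6511, 1.3675, 1.1458; total = 4.1644.
Total variance with 6 standardized items is 6, so the solution explains 4.1644/6 = 0.6941.

0.6941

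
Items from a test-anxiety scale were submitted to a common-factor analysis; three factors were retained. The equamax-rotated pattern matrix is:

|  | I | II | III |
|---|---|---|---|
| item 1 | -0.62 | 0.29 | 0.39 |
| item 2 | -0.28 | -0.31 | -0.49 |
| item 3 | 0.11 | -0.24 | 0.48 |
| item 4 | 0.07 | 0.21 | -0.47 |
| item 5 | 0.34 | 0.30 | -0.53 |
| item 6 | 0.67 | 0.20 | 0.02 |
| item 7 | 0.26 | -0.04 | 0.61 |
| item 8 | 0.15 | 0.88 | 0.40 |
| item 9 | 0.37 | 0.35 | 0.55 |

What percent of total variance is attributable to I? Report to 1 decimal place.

14.1%

SS loadings for I = (-0.62)² + (-0.28)² + 0.11² + 0.07² + 0.34² + 0.67² + 0.26² + 0.15² + 0.37² = 1.2713
With 9 standardized items, total variance = 9. Proportion = 1.2713/9 = 0.1413 → 14.13%.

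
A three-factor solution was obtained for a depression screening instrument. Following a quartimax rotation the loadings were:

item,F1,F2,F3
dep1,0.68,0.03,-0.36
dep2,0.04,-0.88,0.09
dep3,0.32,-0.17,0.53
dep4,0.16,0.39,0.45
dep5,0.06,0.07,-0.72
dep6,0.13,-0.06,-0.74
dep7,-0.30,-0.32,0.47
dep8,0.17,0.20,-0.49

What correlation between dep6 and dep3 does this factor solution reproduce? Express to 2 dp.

-0.34

r̂ = Σ λ_i·λ_j across factors = (0.13)(0.32) + (-0.06)(-0.17) + (-0.74)(0.53)
  = +0.0416 +0.0102 -0.3922 = -0.3404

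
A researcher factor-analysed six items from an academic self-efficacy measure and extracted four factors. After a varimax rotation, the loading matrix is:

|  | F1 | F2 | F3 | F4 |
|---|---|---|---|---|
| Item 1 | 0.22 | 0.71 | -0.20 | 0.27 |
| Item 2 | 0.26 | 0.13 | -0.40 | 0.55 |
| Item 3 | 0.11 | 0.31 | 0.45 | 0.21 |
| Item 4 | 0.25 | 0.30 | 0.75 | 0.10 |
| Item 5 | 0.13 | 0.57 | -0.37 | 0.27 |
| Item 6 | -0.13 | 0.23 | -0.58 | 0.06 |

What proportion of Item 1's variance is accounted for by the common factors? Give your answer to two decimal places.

0.67

h² = 0.22² + 0.71² + (-0.20)² + 0.27² = 0.0484 + 0.5041 + 0.0400 + 0.0729 = 0.6654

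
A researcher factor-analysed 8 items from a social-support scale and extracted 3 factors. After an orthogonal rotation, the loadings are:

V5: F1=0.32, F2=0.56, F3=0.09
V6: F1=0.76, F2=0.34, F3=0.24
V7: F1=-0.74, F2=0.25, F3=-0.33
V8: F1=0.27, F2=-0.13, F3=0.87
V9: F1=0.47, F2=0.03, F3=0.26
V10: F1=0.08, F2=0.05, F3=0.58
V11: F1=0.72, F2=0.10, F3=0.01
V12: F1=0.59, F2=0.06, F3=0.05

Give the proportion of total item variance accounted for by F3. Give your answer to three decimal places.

SS loadings for F3 = 0.09² + 0.24² + (-0.33)² + 0.87² + 0.26² + 0.58² + 0.01² + 0.05² = 1.3381
Proportion of variance = 1.3381 / 8 = 0.1673.

0.167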